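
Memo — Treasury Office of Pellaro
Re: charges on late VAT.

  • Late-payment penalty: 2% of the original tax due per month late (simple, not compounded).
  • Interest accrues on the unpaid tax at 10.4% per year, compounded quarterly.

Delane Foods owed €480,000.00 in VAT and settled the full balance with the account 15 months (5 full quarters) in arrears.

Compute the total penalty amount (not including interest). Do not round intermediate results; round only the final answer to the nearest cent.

€144,000.00

Late-payment penalty = 2% × €480,000.00 × 15 mo = €144,000.00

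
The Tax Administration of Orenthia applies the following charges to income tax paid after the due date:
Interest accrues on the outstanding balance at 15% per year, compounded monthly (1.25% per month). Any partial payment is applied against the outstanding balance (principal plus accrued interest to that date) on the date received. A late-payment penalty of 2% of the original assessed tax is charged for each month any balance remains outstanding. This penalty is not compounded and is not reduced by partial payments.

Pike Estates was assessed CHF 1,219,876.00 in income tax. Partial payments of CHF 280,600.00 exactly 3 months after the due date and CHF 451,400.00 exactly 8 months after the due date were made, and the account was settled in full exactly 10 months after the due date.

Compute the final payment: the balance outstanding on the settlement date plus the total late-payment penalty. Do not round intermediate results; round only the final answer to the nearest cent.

CHF 856,357.04

Balance at month 3: CHF 1,219,876.0000 × (1 + 0.0125)^3 = CHF 1,266,195.5494…
After CHF 280,600.00 payment: CHF 1,266,195.5494… − CHF 280,600.00 = CHF 985,595.5494…
Balance at month 8: CHF 985,595.5494… × (1 + 0.0125)^5 = CHF 1,048,754.6349…
After CHF 451,400.00 payment: CHF 1,048,754.6349… − CHF 451,400.00 = CHF 597,354.6349…
Balance at month 10: CHF 597,354.6349… × (1 + 0.0125)^2 = CHF 612,381.8374…
Penalty: 10 × 2% × CHF 1,219,876.00 = CHF 243,975.20
Final settlement = outstanding balance + penalty = CHF 612,381.8374… + CHF 243,975.20 = CHF 856,357.04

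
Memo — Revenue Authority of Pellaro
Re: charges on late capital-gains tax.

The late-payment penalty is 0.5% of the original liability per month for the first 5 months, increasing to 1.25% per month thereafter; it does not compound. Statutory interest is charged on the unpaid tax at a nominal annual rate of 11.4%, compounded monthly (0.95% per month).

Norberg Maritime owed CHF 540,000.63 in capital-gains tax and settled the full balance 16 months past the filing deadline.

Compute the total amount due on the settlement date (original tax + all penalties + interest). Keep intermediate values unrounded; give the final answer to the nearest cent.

CHF 715,946.50

Penalty, months 1–5: 5 × 0.5% × CHF 540,000.63 = CHF 13,500.02…
Penalty, months 6–16: 11 × 1.25% × CHF 540,000.63 = CHF 74,250.09…
Interest: CHF 540,000.63 × ((1 + 0.0095)^16 − 1) = CHF 540,000.63 × 0.1633253… = CHF 88,195.7638…
Total = CHF 540,000.63 + CHF 87,750.1024… + CHF 88,195.7638… = CHF 715,946.50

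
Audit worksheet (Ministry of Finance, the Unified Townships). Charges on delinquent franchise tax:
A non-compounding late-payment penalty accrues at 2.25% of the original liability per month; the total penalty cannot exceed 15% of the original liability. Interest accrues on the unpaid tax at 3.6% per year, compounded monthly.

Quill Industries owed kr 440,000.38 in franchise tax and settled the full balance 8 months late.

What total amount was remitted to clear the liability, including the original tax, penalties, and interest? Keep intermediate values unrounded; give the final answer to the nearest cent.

Penalty (uncapped): 8 × 2.25% × kr 440,000.38 = kr 79,200.07…; cap = 15% × kr 440,000.38 = kr 66,000.06… → penalty = kr 66,000.06…
Interest (3.6%/yr ÷ 12 = 0.3%/month): kr 440,000.38 × ((1 + 0.003)^8 − 1) = kr 10,671.5570…
Total = kr 440,000.38 + kr 66,000.0570 + kr 10,671.5570… = kr 516,671.99

kr 516,671.99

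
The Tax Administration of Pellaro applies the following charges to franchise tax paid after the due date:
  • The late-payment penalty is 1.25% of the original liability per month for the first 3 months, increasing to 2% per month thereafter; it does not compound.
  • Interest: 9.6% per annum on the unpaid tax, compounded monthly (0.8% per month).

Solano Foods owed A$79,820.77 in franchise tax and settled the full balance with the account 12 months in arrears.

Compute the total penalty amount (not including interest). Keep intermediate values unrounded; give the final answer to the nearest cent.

A$17,361.02

Penalty, months 1–3: 3 × 1.25% × A$79,820.77 = A$2,993.28…
Penalty, months 4–12: 9 × 2% × A$79,820.77 = A$14,367.74…
Total penalty = A$2,993.28… + A$14,367.74… = A$17,361.02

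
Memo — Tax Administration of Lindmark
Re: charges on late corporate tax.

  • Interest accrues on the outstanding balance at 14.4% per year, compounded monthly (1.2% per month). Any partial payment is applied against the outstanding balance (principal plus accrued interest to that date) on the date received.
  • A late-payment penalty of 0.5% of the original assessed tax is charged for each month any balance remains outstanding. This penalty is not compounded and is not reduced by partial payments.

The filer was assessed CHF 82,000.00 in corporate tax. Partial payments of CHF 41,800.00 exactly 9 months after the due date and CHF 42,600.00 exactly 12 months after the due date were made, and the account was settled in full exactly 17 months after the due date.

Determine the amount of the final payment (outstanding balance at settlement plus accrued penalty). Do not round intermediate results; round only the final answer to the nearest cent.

Balance at month 9: CHF 82,000.0000 × (1 + 0.012)^9 = CHF 91,293.2073…
After CHF 41,800.00 payment: CHF 91,293.2073… − CHF 41,800.00 = CHF 49,493.2073…
Balance at month 12: CHF 49,493.2073… × (1 + 0.012)^3 = CHF 51,296.4294…
After CHF 42,600.00 payment: CHF 51,296.4294… − CHF 42,600.00 = CHF 8,696.4294…
Balance at month 17: CHF 8,696.4294… × (1 + 0.012)^5 = CHF 9,230.8892…
Penalty: 17 × 0.5% × CHF 82,000.00 = CHF 6,970.00
Final settlement = outstanding balance + penalty = CHF 9,230.8892… + CHF 6,970.00 = CHF 16,200.89

CHF 16,200.89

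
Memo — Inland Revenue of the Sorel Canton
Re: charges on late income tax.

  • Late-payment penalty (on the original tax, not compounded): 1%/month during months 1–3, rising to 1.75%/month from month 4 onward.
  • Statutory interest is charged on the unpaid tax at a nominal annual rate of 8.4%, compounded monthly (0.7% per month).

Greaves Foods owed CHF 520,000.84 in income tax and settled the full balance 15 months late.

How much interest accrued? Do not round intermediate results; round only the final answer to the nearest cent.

CHF 57,358.38

Interest: CHF 520,000.84 × ((1 + 0.007)^15 − 1) = CHF 520,000.84 × 0.1103044… = CHF 57,358.3772…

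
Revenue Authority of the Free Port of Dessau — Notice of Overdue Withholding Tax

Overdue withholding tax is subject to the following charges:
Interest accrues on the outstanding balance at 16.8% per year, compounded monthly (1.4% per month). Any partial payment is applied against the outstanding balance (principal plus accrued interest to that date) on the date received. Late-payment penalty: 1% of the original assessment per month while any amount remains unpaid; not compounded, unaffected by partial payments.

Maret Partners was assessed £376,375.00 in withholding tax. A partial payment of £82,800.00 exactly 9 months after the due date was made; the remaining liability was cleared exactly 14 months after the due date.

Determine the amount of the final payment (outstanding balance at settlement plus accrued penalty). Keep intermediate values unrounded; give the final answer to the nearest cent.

Balance at month 9: £376,375.0000 × (1 + 0.014)^9 = £426,542.5525…
After £82,800.00 payment: £426,542.5525… − £82,800.00 = £343,742.5525…
Balance at month 14: £343,742.5525… × (1 + 0.014)^5 = £368,487.7651…
Penalty: 14 × 1% × £376,375.00 = £52,692.50
Final settlement = outstanding balance + penalty = £368,487.7651… + £52,692.50 = £421,180.27

£421,180.27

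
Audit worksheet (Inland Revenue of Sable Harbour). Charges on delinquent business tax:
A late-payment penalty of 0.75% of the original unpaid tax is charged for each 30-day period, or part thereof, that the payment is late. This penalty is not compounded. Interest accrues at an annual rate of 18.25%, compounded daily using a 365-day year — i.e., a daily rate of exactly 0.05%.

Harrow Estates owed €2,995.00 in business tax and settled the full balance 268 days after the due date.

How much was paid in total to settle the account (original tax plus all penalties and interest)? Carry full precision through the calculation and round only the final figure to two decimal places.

Penalty periods: ⌈268/30⌉ = 9; penalty = 9 × 0.75% × €2,995.00 = €202.16…
Interest: €2,995.00 × ((1 + 0.0005)^268 − 1) = €2,995.00 × 0.14335453… = €429.3468…
Total = €2,995.00 + €202.1625 + €429.3468… = €3,626.51

€3,626.51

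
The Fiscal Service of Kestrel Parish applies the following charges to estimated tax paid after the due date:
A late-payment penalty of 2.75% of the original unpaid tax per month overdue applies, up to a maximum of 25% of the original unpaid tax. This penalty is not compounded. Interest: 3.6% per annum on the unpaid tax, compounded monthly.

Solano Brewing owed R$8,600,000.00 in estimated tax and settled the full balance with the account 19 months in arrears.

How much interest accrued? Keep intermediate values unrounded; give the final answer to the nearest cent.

Interest (3.6%/yr ÷ 12 = 0.3%/month): R$8,600,000.00 × ((1 + 0.003)^19 − 1) = R$503,663.1263…

R$503,663.13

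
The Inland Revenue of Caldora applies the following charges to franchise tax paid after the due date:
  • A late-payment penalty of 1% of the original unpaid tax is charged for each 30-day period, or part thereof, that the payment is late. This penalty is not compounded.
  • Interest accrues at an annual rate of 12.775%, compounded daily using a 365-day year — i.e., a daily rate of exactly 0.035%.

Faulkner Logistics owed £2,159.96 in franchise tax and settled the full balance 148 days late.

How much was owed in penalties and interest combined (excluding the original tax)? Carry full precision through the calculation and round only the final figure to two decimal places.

£222.81

Penalty periods: ⌈148/30⌉ = 5; penalty = 5 × 1% × £2,159.96 = £108.00…
Interest: £2,159.96 × ((1 + 0.00035)^148 − 1) = £2,159.96 × 0.05315554… = £114.8138…
Penalties + interest = £107.9980 + £114.8138… = £222.81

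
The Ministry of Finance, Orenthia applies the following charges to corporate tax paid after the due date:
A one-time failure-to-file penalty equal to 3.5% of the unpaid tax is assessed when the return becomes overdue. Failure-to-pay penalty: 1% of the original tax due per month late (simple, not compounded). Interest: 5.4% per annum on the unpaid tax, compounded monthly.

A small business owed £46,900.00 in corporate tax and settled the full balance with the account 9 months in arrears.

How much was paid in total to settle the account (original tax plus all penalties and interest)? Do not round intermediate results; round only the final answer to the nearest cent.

Failure-to-file penalty: 3.5% × £46,900.00 = £1,641.50
Failure-to-pay penalty = 1% × £46,900.00 × 9 mo = £4,221.00
Interest (5.4%/yr ÷ 12 = 0.45%/month): £46,900.00 × ((1 + 0.0045)^9 − 1) = £1,934.0015…
Total = £46,900.00 + £5,862.5000 + £1,934.0015… = £54,696.50

£54,696.50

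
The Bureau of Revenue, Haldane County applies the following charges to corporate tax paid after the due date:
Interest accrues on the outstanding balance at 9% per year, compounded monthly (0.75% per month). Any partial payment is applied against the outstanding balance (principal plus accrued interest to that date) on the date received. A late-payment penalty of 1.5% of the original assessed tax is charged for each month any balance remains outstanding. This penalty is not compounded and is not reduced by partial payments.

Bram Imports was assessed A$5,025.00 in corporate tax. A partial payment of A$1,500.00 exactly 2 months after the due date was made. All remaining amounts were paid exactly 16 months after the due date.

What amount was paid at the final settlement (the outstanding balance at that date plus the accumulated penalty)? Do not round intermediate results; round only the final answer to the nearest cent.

Balance at month 2: A$5,025.0000 × (1 + 0.0075)^2 = A$5,100.6577…
After A$1,500.00 payment: A$5,100.6577… − A$1,500.00 = A$3,600.6577…
Balance at month 16: A$3,600.6577… × (1 + 0.0075)^14 = A$3,997.7221…
Penalty: 16 × 1.5% × A$5,025.00 = A$1,206.00
Final settlement = outstanding balance + penalty = A$3,997.7221… + A$1,206.00 = A$5,203.72

A$5,203.72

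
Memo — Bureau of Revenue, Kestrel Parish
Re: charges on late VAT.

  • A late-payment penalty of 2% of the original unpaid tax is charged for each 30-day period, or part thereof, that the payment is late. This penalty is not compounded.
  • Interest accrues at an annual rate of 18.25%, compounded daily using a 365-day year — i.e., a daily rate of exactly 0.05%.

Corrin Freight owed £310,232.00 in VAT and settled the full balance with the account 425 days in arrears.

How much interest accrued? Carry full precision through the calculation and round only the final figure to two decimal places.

Interest: £310,232.00 × ((1 + 0.0005)^425 − 1) = £310,232.00 × 0.23670043… = £73,432.0490…

£73,432.05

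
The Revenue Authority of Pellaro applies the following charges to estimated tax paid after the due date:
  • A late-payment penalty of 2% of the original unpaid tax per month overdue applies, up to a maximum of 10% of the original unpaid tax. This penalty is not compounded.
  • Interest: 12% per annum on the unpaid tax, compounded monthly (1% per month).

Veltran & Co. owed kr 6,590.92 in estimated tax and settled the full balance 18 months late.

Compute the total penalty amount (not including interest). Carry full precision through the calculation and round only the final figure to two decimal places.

kr 659.09

Penalty (uncapped): 18 × 2% × kr 6,590.92 = kr 2,372.73…; cap = 10% × kr 6,590.92 = kr 659.09… → penalty = kr 659.09…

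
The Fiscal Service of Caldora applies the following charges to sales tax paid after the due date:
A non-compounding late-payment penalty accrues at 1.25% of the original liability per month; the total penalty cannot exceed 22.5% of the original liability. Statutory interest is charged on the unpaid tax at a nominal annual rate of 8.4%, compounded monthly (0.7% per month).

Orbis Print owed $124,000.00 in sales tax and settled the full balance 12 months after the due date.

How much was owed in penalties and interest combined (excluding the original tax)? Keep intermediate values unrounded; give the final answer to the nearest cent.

Penalty: 12 × 1.25% × $124,000.00 = $18,600.00 (below the 22.5% cap of $27,900.00)
Interest: $124,000.00 × ((1 + 0.007)^12 − 1) = $124,000.00 × 0.0873107… = $10,826.5221…
Penalties + interest = $18,600.0000 + $10,826.5221… = $29,426.52

$29,426.52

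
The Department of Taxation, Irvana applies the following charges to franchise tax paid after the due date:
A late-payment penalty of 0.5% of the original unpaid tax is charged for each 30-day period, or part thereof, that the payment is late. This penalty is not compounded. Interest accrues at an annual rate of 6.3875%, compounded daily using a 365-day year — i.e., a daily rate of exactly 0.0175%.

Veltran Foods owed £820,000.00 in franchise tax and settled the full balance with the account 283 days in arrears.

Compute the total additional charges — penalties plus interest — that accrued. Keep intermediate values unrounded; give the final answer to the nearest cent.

£82,629.19

Penalty periods: ⌈283/30⌉ = 10; penalty = 10 × 0.5% × £820,000.00 = £41,000.00
Interest: £820,000.00 × ((1 + 0.000175)^283 − 1) = £820,000.00 × 0.05076731… = £41,629.1928…
Penalties + interest = £41,000.0000 + £41,629.1928… = £82,629.19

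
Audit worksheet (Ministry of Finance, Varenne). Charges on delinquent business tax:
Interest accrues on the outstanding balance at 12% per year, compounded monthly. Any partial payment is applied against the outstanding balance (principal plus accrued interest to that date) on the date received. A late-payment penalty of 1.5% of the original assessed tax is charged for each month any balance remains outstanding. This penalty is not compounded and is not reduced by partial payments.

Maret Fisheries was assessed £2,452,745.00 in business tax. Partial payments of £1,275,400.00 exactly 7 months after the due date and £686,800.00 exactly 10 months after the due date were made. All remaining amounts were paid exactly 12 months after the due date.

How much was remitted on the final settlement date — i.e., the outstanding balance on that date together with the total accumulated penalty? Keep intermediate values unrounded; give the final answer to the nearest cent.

Monthly rate = 12% ÷ 12 = 1%
Balance at month 7: £2,452,745.0000 × (1 + 0.01)^7 = £2,629,674.6242…
After £1,275,400.00 payment: £2,629,674.6242… − £1,275,400.00 = £1,354,274.6242…
Balance at month 10: £1,354,274.6242… × (1 + 0.01)^3 = £1,395,310.4996…
After £686,800.00 payment: £1,395,310.4996… − £686,800.00 = £708,510.4996…
Balance at month 12: £708,510.4996… × (1 + 0.01)^2 = £722,751.5606…
Penalty: 12 × 1.5% × £2,452,745.00 = £441,494.10
Final settlement = outstanding balance + penalty = £722,751.5606… + £441,494.10 = £1,164,245.66

£1,164,245.66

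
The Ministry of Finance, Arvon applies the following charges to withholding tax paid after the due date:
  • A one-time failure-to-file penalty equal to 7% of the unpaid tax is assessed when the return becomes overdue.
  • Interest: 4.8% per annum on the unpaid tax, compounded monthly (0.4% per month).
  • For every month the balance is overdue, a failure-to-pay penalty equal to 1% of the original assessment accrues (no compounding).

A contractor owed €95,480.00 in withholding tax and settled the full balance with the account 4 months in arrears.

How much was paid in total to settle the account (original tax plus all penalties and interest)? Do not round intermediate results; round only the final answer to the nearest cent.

€107,519.67

Failure-to-file penalty: 7% × €95,480.00 = €6,683.60
Failure-to-pay penalty = 1% × €95,480.00 × 4 mo = €3,819.20
Interest: €95,480.00 × ((1 + 0.004)^4 − 1) = €95,480.00 × 0.0160963… = €1,536.8705…
Total = €95,480.00 + €10,502.8000 + €1,536.8705… = €107,519.67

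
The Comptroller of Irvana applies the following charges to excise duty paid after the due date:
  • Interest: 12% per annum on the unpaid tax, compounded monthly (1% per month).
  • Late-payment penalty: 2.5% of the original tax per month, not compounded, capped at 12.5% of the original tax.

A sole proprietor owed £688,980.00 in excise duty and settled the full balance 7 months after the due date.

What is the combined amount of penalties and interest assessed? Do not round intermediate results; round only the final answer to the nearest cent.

£135,822.31

Penalty (uncapped): 7 × 2.5% × £688,980.00 = £120,571.50; cap = 12.5% × £688,980.00 = £86,122.50 → penalty = £86,122.50
Interest: £688,980.00 × ((1 + 0.01)^7 − 1) = £688,980.00 × 0.0721354… = £49,699.8149…
Penalties + interest = £86,122.5000 + £49,699.8149… = £135,822.31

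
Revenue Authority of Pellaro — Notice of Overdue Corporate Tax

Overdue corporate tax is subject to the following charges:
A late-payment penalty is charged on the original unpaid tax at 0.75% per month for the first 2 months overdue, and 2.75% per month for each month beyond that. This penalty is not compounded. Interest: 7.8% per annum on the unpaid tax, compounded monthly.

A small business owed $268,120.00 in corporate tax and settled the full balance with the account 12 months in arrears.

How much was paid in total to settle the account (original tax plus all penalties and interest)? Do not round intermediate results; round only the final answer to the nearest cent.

Penalty, months 1–2: 2 × 0.75% × $268,120.00 = $4,021.80
Penalty, months 3–12: 10 × 2.75% × $268,120.00 = $73,733.00
Interest (7.8%/yr ÷ 12 = 0.65%/month): $268,120.00 × ((1 + 0.0065)^12 − 1) = $21,677.4512…
Total = $268,120.00 + $77,754.8000 + $21,677.4512… = $367,552.25

$367,552.25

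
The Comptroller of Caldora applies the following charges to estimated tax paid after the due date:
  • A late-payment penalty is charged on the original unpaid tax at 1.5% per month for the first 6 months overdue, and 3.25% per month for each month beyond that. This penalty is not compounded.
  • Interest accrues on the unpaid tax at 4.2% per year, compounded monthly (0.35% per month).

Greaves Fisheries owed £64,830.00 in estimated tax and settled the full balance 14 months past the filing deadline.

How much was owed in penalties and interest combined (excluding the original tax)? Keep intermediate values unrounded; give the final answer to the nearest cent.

Penalty, months 1–6: 6 × 1.5% × £64,830.00 = £5,834.70
Penalty, months 7–14: 8 × 3.25% × £64,830.00 = £16,855.80
Interest: £64,830.00 × ((1 + 0.0035)^14 − 1) = £64,830.00 × 0.0501305… = £3,249.9608…
Penalties + interest = £22,690.5000 + £3,249.9608… = £25,940.46

£25,940.46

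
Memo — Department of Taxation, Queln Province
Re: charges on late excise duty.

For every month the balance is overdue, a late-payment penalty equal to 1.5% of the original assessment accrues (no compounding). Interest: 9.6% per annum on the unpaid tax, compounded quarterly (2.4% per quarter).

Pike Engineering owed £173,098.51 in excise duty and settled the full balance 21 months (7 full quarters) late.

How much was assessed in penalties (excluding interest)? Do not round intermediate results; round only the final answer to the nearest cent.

£54,526.03

Late-payment penalty = 1.5% × £173,098.51 × 21 mo = £54,526.03…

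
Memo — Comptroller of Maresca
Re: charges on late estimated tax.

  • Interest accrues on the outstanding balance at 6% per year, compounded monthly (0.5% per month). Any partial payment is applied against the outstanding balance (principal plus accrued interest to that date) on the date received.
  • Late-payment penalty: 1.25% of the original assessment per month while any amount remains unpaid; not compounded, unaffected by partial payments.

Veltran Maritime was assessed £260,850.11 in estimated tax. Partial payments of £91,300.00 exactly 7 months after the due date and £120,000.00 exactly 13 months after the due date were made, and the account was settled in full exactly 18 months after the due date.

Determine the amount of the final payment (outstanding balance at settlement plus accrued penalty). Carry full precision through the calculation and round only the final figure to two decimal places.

Balance at month 7: £260,850.1100 × (1 + 0.005)^7 = £270,117.9571…
After £91,300.00 payment: £270,117.9571… − £91,300.00 = £178,817.9571…
Balance at month 13: £178,817.9571… × (1 + 0.005)^6 = £184,250.0013…
After £120,000.00 payment: £184,250.0013… − £120,000.00 = £64,250.0013…
Balance at month 18: £64,250.0013… × (1 + 0.005)^5 = £65,872.3943…
Penalty: 18 × 1.25% × £260,850.11 = £58,691.27…
Final settlement = outstanding balance + penalty = £65,872.3943… + £58,691.27… = £124,563.67

£124,563.67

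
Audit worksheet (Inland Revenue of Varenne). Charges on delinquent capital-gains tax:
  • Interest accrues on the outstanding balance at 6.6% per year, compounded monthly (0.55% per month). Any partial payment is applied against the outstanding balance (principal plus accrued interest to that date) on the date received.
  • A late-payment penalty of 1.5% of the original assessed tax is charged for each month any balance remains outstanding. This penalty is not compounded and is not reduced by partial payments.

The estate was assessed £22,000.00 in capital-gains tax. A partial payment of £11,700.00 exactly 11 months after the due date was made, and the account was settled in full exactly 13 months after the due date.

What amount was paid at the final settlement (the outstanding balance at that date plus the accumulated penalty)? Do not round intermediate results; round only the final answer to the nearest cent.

£16,086.92

Balance at month 11: £22,000.0000 × (1 + 0.0055)^11 = £23,368.2131…
After £11,700.00 payment: £23,368.2131… − £11,700.00 = £11,668.2131…
Balance at month 13: £11,668.2131… × (1 + 0.0055)^2 = £11,796.9164…
Penalty: 13 × 1.5% × £22,000.00 = £4,290.00
Final settlement = outstanding balance + penalty = £11,796.9164… + £4,290.00 = £16,086.92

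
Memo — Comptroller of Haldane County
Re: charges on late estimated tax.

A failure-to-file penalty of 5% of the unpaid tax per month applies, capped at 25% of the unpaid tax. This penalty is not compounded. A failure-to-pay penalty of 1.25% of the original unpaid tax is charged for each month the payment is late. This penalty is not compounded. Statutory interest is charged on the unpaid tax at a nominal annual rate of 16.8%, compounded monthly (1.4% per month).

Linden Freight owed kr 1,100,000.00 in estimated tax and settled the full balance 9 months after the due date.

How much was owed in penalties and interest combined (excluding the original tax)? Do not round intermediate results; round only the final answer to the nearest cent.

kr 545,370.55

Failure-to-file: 9 × 5% × kr 1,100,000.00 = kr 495,000.00, capped at 25% × kr 1,100,000.00 = kr 275,000.00
Failure-to-pay penalty = 1.25% × kr 1,100,000.00 × 9 mo = kr 123,750.00
Interest: kr 1,100,000.00 × ((1 + 0.014)^9 − 1) = kr 1,100,000.00 × 0.1332914… = kr 146,620.5453…
Penalties + interest = kr 398,750.0000 + kr 146,620.5453… = kr 545,370.55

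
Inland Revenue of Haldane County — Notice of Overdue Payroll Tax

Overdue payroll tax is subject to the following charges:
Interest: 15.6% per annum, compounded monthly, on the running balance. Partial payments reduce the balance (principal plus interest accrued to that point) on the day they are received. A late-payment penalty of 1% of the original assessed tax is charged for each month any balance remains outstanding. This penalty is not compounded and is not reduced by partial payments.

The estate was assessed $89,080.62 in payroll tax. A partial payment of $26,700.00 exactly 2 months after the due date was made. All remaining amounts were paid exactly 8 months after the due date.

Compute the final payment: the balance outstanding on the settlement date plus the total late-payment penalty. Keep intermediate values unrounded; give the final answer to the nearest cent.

Monthly rate = 15.6% ÷ 12 = 1.3%
Balance at month 2: $89,080.6200 × (1 + 0.013)^2 = $91,411.7707…
After $26,700.00 payment: $91,411.7707… − $26,700.00 = $64,711.7707…
Balance at month 8: $64,711.7707… × (1 + 0.013)^6 = $69,926.2045…
Penalty: 8 × 1% × $89,080.62 = $7,126.45…
Final settlement = outstanding balance + penalty = $69,926.2045… + $7,126.45… = $77,052.65

$77,052.65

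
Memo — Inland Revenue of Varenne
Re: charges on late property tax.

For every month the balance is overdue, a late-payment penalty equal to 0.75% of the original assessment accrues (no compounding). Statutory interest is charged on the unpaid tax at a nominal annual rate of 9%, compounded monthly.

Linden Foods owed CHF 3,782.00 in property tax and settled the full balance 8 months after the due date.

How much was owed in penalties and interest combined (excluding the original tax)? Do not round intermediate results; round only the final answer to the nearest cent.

CHF 459.89

Late-payment penalty: 8 × 0.75% × CHF 3,782.00 = CHF 226.92
Interest (9%/yr ÷ 12 = 0.75%/month): CHF 3,782.00 × ((1 + 0.0075)^8 − 1) = CHF 232.9668…
Penalties + interest = CHF 226.9200 + CHF 232.9668… = CHF 459.89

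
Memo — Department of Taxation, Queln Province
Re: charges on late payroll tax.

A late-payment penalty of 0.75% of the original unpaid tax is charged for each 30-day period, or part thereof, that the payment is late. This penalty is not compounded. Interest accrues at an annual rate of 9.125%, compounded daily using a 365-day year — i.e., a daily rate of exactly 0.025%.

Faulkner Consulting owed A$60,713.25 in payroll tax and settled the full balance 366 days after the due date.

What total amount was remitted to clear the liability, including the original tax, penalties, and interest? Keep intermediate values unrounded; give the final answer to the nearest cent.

A$72,449.38

Penalty periods: ⌈366/30⌉ = 13; penalty = 13 × 0.75% × A$60,713.25 = A$5,919.54…
Interest: A$60,713.25 × ((1 + 0.00025)^366 − 1) = A$60,713.25 × 0.09580425… = A$5,816.5871…
Total = A$60,713.25 + A$5,919.5419… + A$5,816.5871… = A$72,449.38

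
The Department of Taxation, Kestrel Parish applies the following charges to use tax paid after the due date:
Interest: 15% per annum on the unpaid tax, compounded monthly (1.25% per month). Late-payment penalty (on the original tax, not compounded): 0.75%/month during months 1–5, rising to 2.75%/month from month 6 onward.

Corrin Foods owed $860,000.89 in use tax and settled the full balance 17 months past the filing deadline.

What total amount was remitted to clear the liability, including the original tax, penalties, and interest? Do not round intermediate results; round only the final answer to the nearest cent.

$1,378,270.25

Penalty, months 1–5: 5 × 0.75% × $860,000.89 = $32,250.03…
Penalty, months 6–17: 12 × 2.75% × $860,000.89 = $283,800.29…
Interest: $860,000.89 × ((1 + 0.0125)^17 − 1) = $860,000.89 × 0.2351382… = $202,219.0329…
Total = $860,000.89 + $316,050.3271… + $202,219.0329… = $1,378,270.25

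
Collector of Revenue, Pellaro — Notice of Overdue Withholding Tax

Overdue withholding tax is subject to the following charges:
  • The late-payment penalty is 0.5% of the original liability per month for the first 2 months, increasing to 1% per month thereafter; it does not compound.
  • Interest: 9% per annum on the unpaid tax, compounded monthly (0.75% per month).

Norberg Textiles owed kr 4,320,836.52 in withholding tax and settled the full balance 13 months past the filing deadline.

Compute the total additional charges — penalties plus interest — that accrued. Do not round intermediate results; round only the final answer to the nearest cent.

Penalty, months 1–2: 2 × 0.5% × kr 4,320,836.52 = kr 43,208.37…
Penalty, months 3–13: 11 × 1% × kr 4,320,836.52 = kr 475,292.02…
Interest: kr 4,320,836.52 × ((1 + 0.0075)^13 − 1) = kr 4,320,836.52 × 0.1020104… = kr 440,770.4752…
Penalties + interest = kr 518,500.3824 + kr 440,770.4752… = kr 959,270.86

kr 959,270.86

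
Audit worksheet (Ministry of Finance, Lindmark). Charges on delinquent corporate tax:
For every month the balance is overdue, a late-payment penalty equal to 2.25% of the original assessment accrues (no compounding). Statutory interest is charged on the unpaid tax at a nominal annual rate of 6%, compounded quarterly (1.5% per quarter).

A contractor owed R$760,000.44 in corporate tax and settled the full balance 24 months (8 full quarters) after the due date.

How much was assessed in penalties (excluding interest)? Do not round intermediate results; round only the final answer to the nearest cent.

Late-payment penalty = 2.25% × R$760,000.44 × 24 mo = R$410,400.24…

R$410,400.24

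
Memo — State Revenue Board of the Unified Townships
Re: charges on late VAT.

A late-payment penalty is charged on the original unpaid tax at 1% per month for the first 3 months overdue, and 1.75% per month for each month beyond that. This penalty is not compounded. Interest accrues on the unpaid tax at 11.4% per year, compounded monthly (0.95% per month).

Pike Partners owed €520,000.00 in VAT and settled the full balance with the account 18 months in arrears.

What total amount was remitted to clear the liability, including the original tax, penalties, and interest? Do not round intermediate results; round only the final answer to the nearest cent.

€768,577.40

Penalty, months 1–3: 3 × 1% × €520,000.00 = €15,600.00
Penalty, months 4–18: 15 × 1.75% × €520,000.00 = €136,500.00
Interest: €520,000.00 × ((1 + 0.0095)^18 − 1) = €520,000.00 × 0.1855335… = €96,477.4037…
Total = €520,000.00 + €152,100.0000 + €96,477.4037… = €768,577.40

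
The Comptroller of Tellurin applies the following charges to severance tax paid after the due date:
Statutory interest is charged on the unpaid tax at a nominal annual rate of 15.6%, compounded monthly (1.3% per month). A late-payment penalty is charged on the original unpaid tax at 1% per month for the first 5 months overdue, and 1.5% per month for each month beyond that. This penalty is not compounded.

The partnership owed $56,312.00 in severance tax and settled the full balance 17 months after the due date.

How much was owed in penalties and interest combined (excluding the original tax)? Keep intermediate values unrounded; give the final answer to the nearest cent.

$26,779.08

Penalty, months 1–5: 5 × 1% × $56,312.00 = $2,815.60
Penalty, months 6–17: 12 × 1.5% × $56,312.00 = $10,136.16
Interest: $56,312.00 × ((1 + 0.013)^17 − 1) = $56,312.00 × 0.2455483… = $13,827.3155…
Penalties + interest = $12,951.7600 + $13,827.3155… = $26,779.08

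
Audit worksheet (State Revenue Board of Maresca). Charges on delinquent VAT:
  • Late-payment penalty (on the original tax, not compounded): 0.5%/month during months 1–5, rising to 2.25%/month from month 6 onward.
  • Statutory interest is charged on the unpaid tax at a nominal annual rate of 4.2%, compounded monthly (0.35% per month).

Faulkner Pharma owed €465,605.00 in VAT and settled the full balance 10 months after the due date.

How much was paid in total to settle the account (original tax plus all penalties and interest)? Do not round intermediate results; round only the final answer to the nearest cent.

Penalty, months 1–5: 5 × 0.5% × €465,605.00 = €11,640.13…
Penalty, months 6–10: 5 × 2.25% × €465,605.00 = €52,380.56…
Interest: €465,605.00 × ((1 + 0.0035)^10 − 1) = €465,605.00 × 0.0355564… = €16,555.2500…
Total = €465,605.00 + €64,020.6875 + €16,555.2500… = €546,180.94

€546,180.94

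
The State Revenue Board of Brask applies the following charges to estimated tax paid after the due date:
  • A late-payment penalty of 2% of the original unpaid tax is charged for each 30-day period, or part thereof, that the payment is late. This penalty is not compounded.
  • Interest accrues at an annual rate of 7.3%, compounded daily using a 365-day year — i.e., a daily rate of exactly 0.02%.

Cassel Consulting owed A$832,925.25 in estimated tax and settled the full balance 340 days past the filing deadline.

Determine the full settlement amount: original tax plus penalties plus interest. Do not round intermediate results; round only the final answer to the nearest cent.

Penalty periods: ⌈340/30⌉ = 12; penalty = 12 × 2% × A$832,925.25 = A$199,902.06
Interest: A$832,925.25 × ((1 + 0.0002)^340 − 1) = A$832,925.25 × 0.07035803… = A$58,602.9806…
Total = A$832,925.25 + A$199,902.0600 + A$58,602.9806… = A$1,091,430.29

A$1,091,430.29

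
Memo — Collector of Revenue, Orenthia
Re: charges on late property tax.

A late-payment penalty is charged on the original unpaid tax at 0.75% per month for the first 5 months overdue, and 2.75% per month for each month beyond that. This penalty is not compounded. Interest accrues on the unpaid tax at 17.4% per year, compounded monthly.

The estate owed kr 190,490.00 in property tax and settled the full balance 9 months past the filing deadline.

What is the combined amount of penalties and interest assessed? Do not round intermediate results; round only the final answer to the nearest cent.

Penalty, months 1–5: 5 × 0.75% × kr 190,490.00 = kr 7,143.38…
Penalty, months 6–9: 4 × 2.75% × kr 190,490.00 = kr 20,953.90
Interest (17.4%/yr ÷ 12 = 1.45%/month): kr 190,490.00 × ((1 + 0.0145)^9 − 1) = kr 26,350.6219…
Penalties + interest = kr 28,097.2750 + kr 26,350.6219… = kr 54,447.90

kr 54,447.90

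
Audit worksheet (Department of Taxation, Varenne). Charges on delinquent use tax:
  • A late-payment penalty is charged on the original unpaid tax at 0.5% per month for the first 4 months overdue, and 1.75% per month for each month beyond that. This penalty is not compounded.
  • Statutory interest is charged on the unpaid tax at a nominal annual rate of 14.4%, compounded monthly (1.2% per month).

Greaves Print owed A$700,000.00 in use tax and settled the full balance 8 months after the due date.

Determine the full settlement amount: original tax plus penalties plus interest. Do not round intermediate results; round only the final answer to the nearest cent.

Penalty, months 1–4: 4 × 0.5% × A$700,000.00 = A$14,000.00
Penalty, months 5–8: 4 × 1.75% × A$700,000.00 = A$49,000.00
Interest: A$700,000.00 × ((1 + 0.012)^8 − 1) = A$700,000.00 × 0.1001302… = A$70,091.1635…
Total = A$700,000.00 + A$63,000.0000 + A$70,091.1635… = A$833,091.16

A$833,091.16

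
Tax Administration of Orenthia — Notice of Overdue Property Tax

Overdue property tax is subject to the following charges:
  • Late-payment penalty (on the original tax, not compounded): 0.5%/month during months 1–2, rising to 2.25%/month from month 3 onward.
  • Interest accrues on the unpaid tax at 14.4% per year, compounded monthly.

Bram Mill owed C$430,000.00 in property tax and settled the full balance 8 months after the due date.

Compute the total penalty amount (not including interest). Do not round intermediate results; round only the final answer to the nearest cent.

Penalty, months 1–2: 2 × 0.5% × C$430,000.00 = C$4,300.00
Penalty, months 3–8: 6 × 2.25% × C$430,000.00 = C$58,050.00
Total penalty = C$4,300.00 + C$58,050.00 = C$62,350.00

C$62,350.00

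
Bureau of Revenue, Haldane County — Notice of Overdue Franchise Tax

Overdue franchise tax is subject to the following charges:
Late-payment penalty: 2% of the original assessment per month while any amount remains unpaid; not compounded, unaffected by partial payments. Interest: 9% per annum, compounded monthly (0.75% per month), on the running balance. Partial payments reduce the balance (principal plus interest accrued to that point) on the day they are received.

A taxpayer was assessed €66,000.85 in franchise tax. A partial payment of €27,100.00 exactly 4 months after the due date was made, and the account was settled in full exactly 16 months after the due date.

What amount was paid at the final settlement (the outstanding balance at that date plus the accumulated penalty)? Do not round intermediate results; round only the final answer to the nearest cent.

Balance at month 4: €66,000.8500 × (1 + 0.0075)^4 = €68,003.2624…
After €27,100.00 payment: €68,003.2624… − €27,100.00 = €40,903.2624…
Balance at month 16: €40,903.2624… × (1 + 0.0075)^12 = €44,740.2705…
Penalty: 16 × 2% × €66,000.85 = €21,120.27…
Final settlement = outstanding balance + penalty = €44,740.2705… + €21,120.27… = €65,860.54

€65,860.54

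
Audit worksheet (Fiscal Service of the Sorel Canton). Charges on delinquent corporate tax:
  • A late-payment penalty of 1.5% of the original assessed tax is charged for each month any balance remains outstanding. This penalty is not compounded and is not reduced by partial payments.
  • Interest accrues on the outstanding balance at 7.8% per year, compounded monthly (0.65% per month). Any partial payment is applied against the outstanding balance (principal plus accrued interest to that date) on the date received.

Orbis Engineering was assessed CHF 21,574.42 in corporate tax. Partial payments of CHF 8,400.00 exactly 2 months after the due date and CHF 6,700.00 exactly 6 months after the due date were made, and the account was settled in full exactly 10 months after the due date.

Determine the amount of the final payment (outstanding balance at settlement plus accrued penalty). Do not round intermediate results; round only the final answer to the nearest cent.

Balance at month 2: CHF 21,574.4200 × (1 + 0.0065)^2 = CHF 21,855.7990…
After CHF 8,400.00 payment: CHF 21,855.7990… − CHF 8,400.00 = CHF 13,455.7990…
Balance at month 6: CHF 13,455.7990… × (1 + 0.0065)^4 = CHF 13,809.0756…
After CHF 6,700.00 payment: CHF 13,809.0756… − CHF 6,700.00 = CHF 7,109.0756…
Balance at month 10: CHF 7,109.0756… × (1 + 0.0065)^4 = CHF 7,295.7215…
Penalty: 10 × 1.5% × CHF 21,574.42 = CHF 3,236.16…
Final settlement = outstanding balance + penalty = CHF 7,295.7215… + CHF 3,236.16… = CHF 10,531.88

CHF 10,531.88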